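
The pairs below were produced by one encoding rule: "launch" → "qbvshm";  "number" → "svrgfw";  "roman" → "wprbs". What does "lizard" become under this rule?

The shift depends on letter class: consonant l→q is +5, but vowel a→b is +1. Two shifts are in play — +1 for a/e/i/o/u, +5 for every other letter.
On lizard: l(cons)+5=q, i(vowel)+1=j, z(cons)+5=e, a(vowel)+1=b, r(cons)+5=w, d(cons)+5=i.

qjebwi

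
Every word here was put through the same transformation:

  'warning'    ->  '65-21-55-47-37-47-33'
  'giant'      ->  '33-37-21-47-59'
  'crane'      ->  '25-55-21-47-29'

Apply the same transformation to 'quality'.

w(#23)→65 and a(#1)→21: differences scale by 2, so n = 2·pos + 19. The formula is n = 2×(alphabet index, a=1) + 19.
For quality: q=17→53, u=21→61, a=1→21, l=12→43, i=9→37, t=20→59, y=25→69.

53-61-21-43-37-59-69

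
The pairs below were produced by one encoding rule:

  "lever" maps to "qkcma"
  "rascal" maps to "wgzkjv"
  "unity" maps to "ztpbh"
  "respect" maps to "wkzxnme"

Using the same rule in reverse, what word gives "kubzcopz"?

fourteen

In lever: l→q is +5, e→k is +6, v→c is +7, e→m is +8 — the shift increases by 1 each position. Each letter shifts forward by (position + 5), i.e. 5, 6, 7, … — the shift grows by one for each successive letter.
Reversing it on kubzcopz: k−5=f, u−6=o, b−7=u, z−8=r, c−9=t, o−10=e, p−11=e, z−12=n.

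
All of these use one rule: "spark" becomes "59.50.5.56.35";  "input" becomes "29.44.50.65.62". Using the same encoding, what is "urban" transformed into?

s(#19)→59 and p(#16)→50: differences scale by 3, so n = 3·pos + 2. The formula is n = 3×(alphabet index, a=1) + 2.
On urban: u=21→65, r=18→56, b=2→8, a=1→5, n=14→44.

65.56.8.5.44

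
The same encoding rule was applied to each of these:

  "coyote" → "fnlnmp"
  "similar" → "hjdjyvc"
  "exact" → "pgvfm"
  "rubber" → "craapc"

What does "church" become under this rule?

c(2)→f(5) and o(14)→n(13) fit y≡5x+21 (mod 26); the inverse of 5 mod 26 is 21. Each letter's alphabet position (a=0..z=25) is mapped through 5·x+21 mod 26 — an affine cipher.
Applying it to church: c(2)→5·2+21≡5=f; h(7)→5·7+21≡4=e; u(20)→5·20+21≡17=r; r(17)→5·17+21≡2=c; c(2)→5·2+21≡5=f; h(7)→5·7+21≡4=e (all mod 26).

fercfe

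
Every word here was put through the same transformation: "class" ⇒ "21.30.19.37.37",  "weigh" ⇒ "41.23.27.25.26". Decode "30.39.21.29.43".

c is letter #3 and maps to 21: an offset of 18. Each letter is replaced by its alphabet position (a=1..z=26) + 18.
Undoing it on 30.39.21.29.43: 30→(30−18)÷1=12=l, 39→(39−18)÷1=21=u, 21→(21−18)÷1=3=c, 29→(29−18)÷1=11=k, 43→(43−18)÷1=25=y.

lucky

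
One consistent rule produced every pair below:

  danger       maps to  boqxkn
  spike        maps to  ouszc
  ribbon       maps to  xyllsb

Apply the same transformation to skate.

Read the word backwards and shift each letter +10.
On skate: reverse → etaks; then shift: e+10=o, t+10=d, a+10=k, k+10=u, s+10=c.

odkuc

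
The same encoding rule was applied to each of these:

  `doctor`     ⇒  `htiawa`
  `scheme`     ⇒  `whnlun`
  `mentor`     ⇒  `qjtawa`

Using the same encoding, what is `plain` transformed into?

tqgpv

Each letter shifts forward by (position + 4), i.e. 4, 5, 6, … — the shift grows by one for each successive letter.
On plain: p+4=t, l+5=q, a+6=g, i+7=p, n+8=v.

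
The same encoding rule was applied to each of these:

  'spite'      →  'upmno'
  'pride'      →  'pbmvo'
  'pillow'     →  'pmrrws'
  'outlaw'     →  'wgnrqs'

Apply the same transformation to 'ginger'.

s(18)→u(20) and p(15)→p(15) fit y≡19x+16 (mod 26); the inverse of 19 mod 26 is 11. Each letter's alphabet position (a=0..z=25) is mapped through 19·x+16 mod 26 — an affine cipher.
Applying it to ginger: g(6)→19·6+16≡0=a; i(8)→19·8+16≡12=m; n(13)→19·13+16≡3=d; g(6)→19·6+16≡0=a; e(4)→19·4+16≡14=o; r(17)→19·17+16≡1=b (all mod 26).

amdaob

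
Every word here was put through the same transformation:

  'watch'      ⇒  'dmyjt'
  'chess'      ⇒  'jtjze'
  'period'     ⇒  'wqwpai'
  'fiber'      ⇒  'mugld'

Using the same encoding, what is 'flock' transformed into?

mxtjw

The shifts repeat in a cycle of length 3: positions 0,1,… shift by +7, +12, +5, then the pattern repeats.
For flock: f+7=m, l+12=x, o+5=t, c+7=j, k+12=w.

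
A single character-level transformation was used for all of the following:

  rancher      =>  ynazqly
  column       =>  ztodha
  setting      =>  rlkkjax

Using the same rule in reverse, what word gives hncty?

major

r(17)→y(24) and a(0)→n(13) fit y≡19x+13 (mod 26); the inverse of 19 mod 26 is 11. This is an affine cipher: with a=0,…,z=25, each position x becomes (19x+13) mod 26.
Undoing it on hncty: h(7)→11·(7−13)≡12=m; n(13)→11·(13−13)≡0=a; c(2)→11·(2−13)≡9=j; t(19)→11·(19−13)≡14=o; y(24)→11·(24−13)≡17=r (all mod 26).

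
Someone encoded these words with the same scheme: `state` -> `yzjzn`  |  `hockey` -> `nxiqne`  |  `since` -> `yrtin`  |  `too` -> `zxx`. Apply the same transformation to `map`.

sjv

Vowels shift forward by 9 and consonants shift forward by 6.
Applying it to map: m(cons)+6=s, a(vowel)+9=j, p(cons)+6=v.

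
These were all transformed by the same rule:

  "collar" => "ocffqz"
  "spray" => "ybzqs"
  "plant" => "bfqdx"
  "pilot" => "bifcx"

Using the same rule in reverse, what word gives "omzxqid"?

certain

This is an affine cipher: with a=0,…,z=25, each position x becomes (25x+16) mod 26.
Decoding omzxqid: o(14)→25·(14−16)≡2=c; m(12)→25·(12−16)≡4=e; z(25)→25·(25−16)≡17=r; x(23)→25·(23−16)≡19=t; q(16)→25·(16−16)≡0=a; i(8)→25·(8−16)≡8=i; d(3)→25·(3−16)≡13=n (all mod 26).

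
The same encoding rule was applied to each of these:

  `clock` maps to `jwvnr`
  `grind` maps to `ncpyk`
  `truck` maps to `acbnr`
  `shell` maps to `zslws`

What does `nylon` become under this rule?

Shifts by position in clock: pos 0: c→j (+7), pos 1: l→w (+11), pos 2: o→v (+7), pos 3: c→n (+11) — repeating every 2. A repeating key of period 2 is used — shifts +7, +11 over and over.
For nylon: n+7=u, y+11=j, l+7=s, o+11=z, n+7=u.

ujszu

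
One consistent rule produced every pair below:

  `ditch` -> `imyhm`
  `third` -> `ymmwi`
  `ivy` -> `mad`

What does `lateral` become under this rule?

The shift depends on letter class: consonant d→i is +5, but vowel i→m is +4. Vowels shift forward by 4 and consonants shift forward by 5.
For lateral: l(cons)+5=q, a(vowel)+4=e, t(cons)+5=y, e(vowel)+4=i, r(cons)+5=w, a(vowel)+4=e, l(cons)+5=q.

qeyiweq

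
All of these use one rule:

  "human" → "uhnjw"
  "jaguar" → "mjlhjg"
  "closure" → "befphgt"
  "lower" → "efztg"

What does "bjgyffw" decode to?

cartoon

h(7)→u(20) and u(20)→h(7) fit y≡9x+9 (mod 26); the inverse of 9 mod 26 is 3. This is an affine cipher: with a=0,…,z=25, each position x becomes (9x+9) mod 26.
Undoing it on bjgyffw: b(1)→3·(1−9)≡2=c; j(9)→3·(9−9)≡0=a; g(6)→3·(6−9)≡17=r; y(24)→3·(24−9)≡19=t; f(5)→3·(5−9)≡14=o; f(5)→3·(5−9)≡14=o; w(22)→3·(22−9)≡13=n (all mod 26).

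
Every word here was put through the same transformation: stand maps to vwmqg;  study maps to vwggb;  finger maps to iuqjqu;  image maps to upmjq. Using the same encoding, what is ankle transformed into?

Vowels shift forward by 12 and consonants shift forward by 3.
Applying it to ankle: a(vowel)+12=m, n(cons)+3=q, k(cons)+3=n, l(cons)+3=o, e(vowel)+12=q.

mqnoq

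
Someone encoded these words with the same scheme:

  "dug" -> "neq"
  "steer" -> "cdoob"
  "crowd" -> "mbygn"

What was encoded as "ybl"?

Each letter is shifted forward by 10 in the alphabet (a Caesar shift of +10).
Reversing it on ybl: y−10=o, b−10=r, l−10=b.

orb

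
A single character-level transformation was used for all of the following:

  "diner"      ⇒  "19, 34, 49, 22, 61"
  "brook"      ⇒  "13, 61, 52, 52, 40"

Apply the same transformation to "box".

Each letter becomes 3×(its alphabet position, a=1..z=26) + 7.
On box: b=2→13, o=15→52, x=24→79.

13, 52, 79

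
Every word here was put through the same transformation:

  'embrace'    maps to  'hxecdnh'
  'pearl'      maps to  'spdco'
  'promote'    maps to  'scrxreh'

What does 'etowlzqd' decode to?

The shifts repeat in a cycle of length 2: positions 0,1,… shift by +3, +11, then the pattern repeats.
Reversing it on etowlzqd: e−3=b, t−11=i, o−3=l, w−11=l, l−3=i, z−11=o, q−3=n, d−11=s.

billions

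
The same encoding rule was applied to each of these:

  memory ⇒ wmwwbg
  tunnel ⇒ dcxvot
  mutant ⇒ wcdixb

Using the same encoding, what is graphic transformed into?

Shifts by position in memory: pos 0: m→w (+10), pos 1: e→m (+8), pos 2: m→w (+10), pos 3: o→w (+8) — repeating every 2. The shifts repeat in a cycle of length 2: positions 0,1,… shift by +10, +8, then the pattern repeats.
For graphic: g+10=q, r+8=z, a+10=k, p+8=x, h+10=r, i+8=q, c+10=m.

qzkxrqm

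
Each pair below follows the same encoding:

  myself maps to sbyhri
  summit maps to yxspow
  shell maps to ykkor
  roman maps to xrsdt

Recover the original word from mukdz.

great

Shifts by position in myself: pos 0: m→s (+6), pos 1: y→b (+3), pos 2: s→y (+6), pos 3: e→h (+3) — repeating every 2. The shifts repeat in a cycle of length 2: positions 0,1,… shift by +6, +3, then the pattern repeats.
Undoing it on mukdz: m−6=g, u−3=r, k−6=e, d−3=a, z−6=t.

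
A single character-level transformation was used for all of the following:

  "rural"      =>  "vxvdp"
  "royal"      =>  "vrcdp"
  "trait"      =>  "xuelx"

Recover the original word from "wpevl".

It's a Vigenère-style cipher with numeric key [4,3]: position i shifts by key[i mod 2].
Undoing it on wpevl: w−4=s, p−3=m, e−4=a, v−3=s, l−4=h.

smash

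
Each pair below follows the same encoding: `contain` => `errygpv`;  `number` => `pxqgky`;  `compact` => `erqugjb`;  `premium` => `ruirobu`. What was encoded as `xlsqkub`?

violent

The shift increases by 1 at each position, starting from +2: 2, 3, 4, ….
Reversing it on xlsqkub: x−2=v, l−3=i, s−4=o, q−5=l, k−6=e, u−7=n, b−8=t.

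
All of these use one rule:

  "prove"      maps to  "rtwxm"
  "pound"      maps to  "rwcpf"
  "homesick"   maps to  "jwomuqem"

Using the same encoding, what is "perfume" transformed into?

rmthcom

The rule splits by letter class: vowels +8, consonants +2.
Applying it to perfume: p(cons)+2=r, e(vowel)+8=m, r(cons)+2=t, f(cons)+2=h, u(vowel)+8=c, m(cons)+2=o, e(vowel)+8=m.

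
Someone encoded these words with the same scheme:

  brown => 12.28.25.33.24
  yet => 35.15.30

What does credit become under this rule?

The number is (letter's place in the alphabet, a=1) + 10.
On credit: c=3→13, r=18→28, e=5→15, d=4→14, i=9→19, t=20→30.

13.28.15.14.19.30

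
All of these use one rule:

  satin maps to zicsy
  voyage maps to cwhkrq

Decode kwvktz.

Letter i (0-indexed) is shifted by i+7, so successive shifts are 7, 8, 9, ….
Reversing it on kwvktz: k−7=d, w−8=o, v−9=m, k−10=a, t−11=i, z−12=n.

domain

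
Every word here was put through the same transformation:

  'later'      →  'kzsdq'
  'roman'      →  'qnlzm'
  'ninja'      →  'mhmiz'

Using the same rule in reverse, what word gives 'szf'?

Compare letters: l→k is +25, a→z is +25, t→s is +25 — a constant shift. Every letter moves 25 places later in the alphabet, wrapping around z→a.
Decoding szf: s−25=t, z−25=a, f−25=g.

tag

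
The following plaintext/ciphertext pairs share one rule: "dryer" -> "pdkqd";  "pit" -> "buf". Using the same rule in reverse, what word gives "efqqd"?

Compare letters: d→p is +12, r→d is +12, y→k is +12 — a constant shift. Every letter moves 12 places later in the alphabet, wrapping around z→a.
Undoing it on efqqd: e−12=s, f−12=t, q−12=e, q−12=e, d−12=r.

steer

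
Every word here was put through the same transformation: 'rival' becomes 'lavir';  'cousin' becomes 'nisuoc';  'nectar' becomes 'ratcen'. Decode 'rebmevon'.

november

The output letters match the input read backwards: rival reversed is lavir. It's just the letters in reverse order.
Reversing it on rebmevon: then reverse → november.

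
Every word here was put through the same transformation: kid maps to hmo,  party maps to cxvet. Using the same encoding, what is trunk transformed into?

Read the word backwards and shift each letter +4.
For trunk: reverse → knurt; then shift: k+4=o, n+4=r, u+4=y, r+4=v, t+4=x.

oryvx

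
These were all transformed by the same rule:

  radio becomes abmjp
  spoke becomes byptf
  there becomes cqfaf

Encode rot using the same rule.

apc

The shift depends on letter class: consonant r→a is +9, but vowel a→b is +1. Two shifts are in play — +1 for a/e/i/o/u, +9 for every other letter.
On rot: r(cons)+9=a, o(vowel)+1=p, t(cons)+9=c.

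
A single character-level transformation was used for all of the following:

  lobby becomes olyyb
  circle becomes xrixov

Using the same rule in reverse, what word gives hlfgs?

Each pair mirrors across the alphabet (l↔o, o↔l, b↔y): positions sum to 25. Letters are reflected about the middle of the alphabet (position → 25−position): Atbash.
Undoing it on hlfgs: h↔s, l↔o, f↔u, g↔t, s↔h.

south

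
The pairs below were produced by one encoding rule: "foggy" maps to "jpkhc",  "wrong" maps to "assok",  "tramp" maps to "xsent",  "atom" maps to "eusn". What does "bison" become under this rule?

fjwpr

Shifts by position in foggy: pos 0: f→j (+4), pos 1: o→p (+1), pos 2: g→k (+4), pos 3: g→h (+1) — repeating every 2. It's a Vigenère-style cipher with numeric key [4,1]: position i shifts by key[i mod 2].
On bison: b+4=f, i+1=j, s+4=w, o+1=p, n+4=r.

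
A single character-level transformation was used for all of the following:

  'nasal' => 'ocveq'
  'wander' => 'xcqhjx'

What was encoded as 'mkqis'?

linen

The shift increases by 1 at each position, starting from +1: 1, 2, 3, ….
Decoding mkqis: m−1=l, k−2=i, q−3=n, i−4=e, s−5=n.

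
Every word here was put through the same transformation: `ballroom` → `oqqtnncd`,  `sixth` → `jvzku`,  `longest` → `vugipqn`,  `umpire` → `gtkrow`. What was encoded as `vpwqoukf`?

dismount

The output letters match the input read backwards, each shifted +2: ballroom reversed is moorllab. Two steps: reverse the string, then apply a Caesar shift of +2.
Reversing it on vpwqoukf: shift back: v−2=t, p−2=n, w−2=u, q−2=o, o−2=m, u−2=s, k−2=i, f−2=d → tnuomsid; then reverse → dismount.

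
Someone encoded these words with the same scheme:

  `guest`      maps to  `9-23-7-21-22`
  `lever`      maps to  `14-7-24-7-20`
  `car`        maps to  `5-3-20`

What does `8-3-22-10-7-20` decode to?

g is letter #7 and maps to 9: an offset of 2. Each letter is replaced by its alphabet position (a=1..z=26) + 2.
Undoing it on 8-3-22-10-7-20: 8→(8−2)÷1=6=f, 3→(3−2)÷1=1=a, 22→(22−2)÷1=20=t, 10→(10−2)÷1=8=h, 7→(7−2)÷1=5=e, 20→(20−2)÷1=18=r.

father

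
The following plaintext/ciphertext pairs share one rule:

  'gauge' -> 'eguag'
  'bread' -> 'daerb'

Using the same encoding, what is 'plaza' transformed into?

azalp

The output letters match the input read backwards: gauge reversed is eguag. It's just the letters in reverse order.
Applying it to plaza: reverse → azalp.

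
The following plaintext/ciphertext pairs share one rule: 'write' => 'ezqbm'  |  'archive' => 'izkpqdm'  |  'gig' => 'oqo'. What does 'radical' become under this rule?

zilqkit

Each letter is shifted forward by 8 in the alphabet (a Caesar shift of +8).
On radical: r+8=z, a+8=i, d+8=l, i+8=q, c+8=k, a+8=i, l+8=t.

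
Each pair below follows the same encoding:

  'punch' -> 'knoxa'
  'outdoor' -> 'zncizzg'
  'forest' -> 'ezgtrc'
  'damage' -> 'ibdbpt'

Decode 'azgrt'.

p(15)→k(10) and u(20)→n(13) fit y≡11x+1 (mod 26); the inverse of 11 mod 26 is 19. Treating letters as 0–25, the rule is x ↦ 11x + 1 (mod 26).
Undoing it on azgrt: a(0)→19·(0−1)≡7=h; z(25)→19·(25−1)≡14=o; g(6)→19·(6−1)≡17=r; r(17)→19·(17−1)≡18=s; t(19)→19·(19−1)≡4=e (all mod 26).

horse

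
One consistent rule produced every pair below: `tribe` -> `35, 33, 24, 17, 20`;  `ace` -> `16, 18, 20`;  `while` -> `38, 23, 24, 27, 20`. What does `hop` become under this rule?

t is letter #20 and maps to 35: an offset of 15. The number is (letter's place in the alphabet, a=1) + 15.
On hop: h=8→23, o=15→30, p=16→31.

23, 30, 31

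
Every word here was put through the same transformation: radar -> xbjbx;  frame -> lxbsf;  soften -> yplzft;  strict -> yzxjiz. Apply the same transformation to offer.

pllfx

The shift depends on letter class: consonant r→x is +6, but vowel a→b is +1. The rule splits by letter class: vowels +1, consonants +6.
Applying it to offer: o(vowel)+1=p, f(cons)+6=l, f(cons)+6=l, e(vowel)+1=f, r(cons)+6=x.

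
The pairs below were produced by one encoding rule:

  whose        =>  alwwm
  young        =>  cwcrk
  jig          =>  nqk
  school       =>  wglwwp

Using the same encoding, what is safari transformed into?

The shift depends on letter class: consonant w→a is +4, but vowel o→w is +8. Two shifts are in play — +8 for a/e/i/o/u, +4 for every other letter.
Applying it to safari: s(cons)+4=w, a(vowel)+8=i, f(cons)+4=j, a(vowel)+8=i, r(cons)+4=v, i(vowel)+8=q.

wijivq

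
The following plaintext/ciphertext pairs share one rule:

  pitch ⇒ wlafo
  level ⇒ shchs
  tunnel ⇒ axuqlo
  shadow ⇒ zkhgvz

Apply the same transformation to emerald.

lpluhok

Shifts by position in pitch: pos 0: p→w (+7), pos 1: i→l (+3), pos 2: t→a (+7), pos 3: c→f (+3) — repeating every 2. The shifts repeat in a cycle of length 2: positions 0,1,… shift by +7, +3, then the pattern repeats.
On emerald: e+7=l, m+3=p, e+7=l, r+3=u, a+7=h, l+3=o, d+7=k.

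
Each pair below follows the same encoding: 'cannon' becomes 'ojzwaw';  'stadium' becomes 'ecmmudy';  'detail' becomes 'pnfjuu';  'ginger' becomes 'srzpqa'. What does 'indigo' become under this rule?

uwprsx

It's a Vigenère-style cipher with numeric key [12,9]: position i shifts by key[i mod 2].
For indigo: i+12=u, n+9=w, d+12=p, i+9=r, g+12=s, o+9=x.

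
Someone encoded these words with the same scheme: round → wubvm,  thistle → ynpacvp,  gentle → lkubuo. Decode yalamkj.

The shift increases by 1 at each position, starting from +5: 5, 6, 7, ….
Decoding yalamkj: y−5=t, a−6=u, l−7=e, a−8=s, m−9=d, k−10=a, j−11=y.

tuesday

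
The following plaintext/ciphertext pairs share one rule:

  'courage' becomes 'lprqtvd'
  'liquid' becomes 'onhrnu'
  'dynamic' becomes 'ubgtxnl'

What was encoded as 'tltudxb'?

academy

c(2)→l(11) and o(14)→p(15) fit y≡9x+19 (mod 26); the inverse of 9 mod 26 is 3. Treating letters as 0–25, the rule is x ↦ 9x + 19 (mod 26).
Reversing it on tltudxb: t(19)→3·(19−19)≡0=a; l(11)→3·(11−19)≡2=c; t(19)→3·(19−19)≡0=a; u(20)→3·(20−19)≡3=d; d(3)→3·(3−19)≡4=e; x(23)→3·(23−19)≡12=m; b(1)→3·(1−19)≡24=y (all mod 26).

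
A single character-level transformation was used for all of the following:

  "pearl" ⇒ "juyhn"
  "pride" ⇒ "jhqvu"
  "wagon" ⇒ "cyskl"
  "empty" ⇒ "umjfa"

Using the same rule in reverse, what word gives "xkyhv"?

p(15)→j(9) and e(4)→u(20) fit y≡25x+24 (mod 26); the inverse of 25 mod 26 is 25. Each letter's alphabet position (a=0..z=25) is mapped through 25·x+24 mod 26 — an affine cipher.
Undoing it on xkyhv: x(23)→25·(23−24)≡1=b; k(10)→25·(10−24)≡14=o; y(24)→25·(24−24)≡0=a; h(7)→25·(7−24)≡17=r; v(21)→25·(21−24)≡3=d (all mod 26).

board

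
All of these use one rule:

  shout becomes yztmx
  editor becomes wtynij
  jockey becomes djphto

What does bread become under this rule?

The output letters match the input read backwards, each shifted +5: shout reversed is tuohs. Two steps: reverse the string, then apply a Caesar shift of +5.
Applying it to bread: reverse → daerb; then shift: d+5=i, a+5=f, e+5=j, r+5=w, b+5=g.

ifjwg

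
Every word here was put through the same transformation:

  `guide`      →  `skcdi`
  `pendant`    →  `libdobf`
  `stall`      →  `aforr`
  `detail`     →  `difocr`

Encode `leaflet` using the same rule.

Treating letters as 0–25, the rule is x ↦ 5x + 14 (mod 26).
Applying it to leaflet: l(11)→5·11+14≡17=r; e(4)→5·4+14≡8=i; a(0)→5·0+14≡14=o; f(5)→5·5+14≡13=n; l(11)→5·11+14≡17=r; e(4)→5·4+14≡8=i; t(19)→5·19+14≡5=f (all mod 26).

rionrif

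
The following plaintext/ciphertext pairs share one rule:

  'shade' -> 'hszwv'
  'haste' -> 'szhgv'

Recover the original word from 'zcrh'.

axis

Letters are reflected about the middle of the alphabet (position → 25−position): Atbash.
Undoing it on zcrh: z↔a, c↔x, r↔i, h↔s.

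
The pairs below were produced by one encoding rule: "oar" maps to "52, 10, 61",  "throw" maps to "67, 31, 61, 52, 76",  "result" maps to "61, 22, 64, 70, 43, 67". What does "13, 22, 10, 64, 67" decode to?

o(#15)→52 and a(#1)→10: differences scale by 3, so n = 3·pos + 7. With a=1..z=26, the number is 3·pos + 7.
Decoding 13, 22, 10, 64, 67: 13→(13−7)÷3=2=b, 22→(22−7)÷3=5=e, 10→(10−7)÷3=1=a, 64→(64−7)÷3=19=s, 67→(67−7)÷3=20=t.

beast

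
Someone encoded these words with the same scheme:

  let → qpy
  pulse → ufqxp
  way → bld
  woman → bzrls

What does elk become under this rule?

pqp

The shift depends on letter class: consonant l→q is +5, but vowel e→p is +11. Two shifts are in play — +11 for a/e/i/o/u, +5 for every other letter.
For elk: e(vowel)+11=p, l(cons)+5=q, k(cons)+5=p.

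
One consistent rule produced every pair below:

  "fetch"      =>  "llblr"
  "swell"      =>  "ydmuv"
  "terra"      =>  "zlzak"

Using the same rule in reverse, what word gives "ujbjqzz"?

octagon

In fetch: f→l is +6, e→l is +7, t→b is +8, c→l is +9 — the shift increases by 1 each position. The shift increases by 1 at each position, starting from +6: 6, 7, 8, ….
Decoding ujbjqzz: u−6=o, j−7=c, b−8=t, j−9=a, q−10=g, z−11=o, z−12=n.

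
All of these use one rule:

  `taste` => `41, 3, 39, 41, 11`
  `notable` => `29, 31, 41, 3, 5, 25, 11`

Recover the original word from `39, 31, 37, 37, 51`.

t(#20)→41 and a(#1)→3: differences scale by 2, so n = 2·pos + 1. With a=1..z=26, the number is 2·pos + 1.
Reversing it on 39, 31, 37, 37, 51: 39→(39−1)÷2=19=s, 31→(31−1)÷2=15=o, 37→(37−1)÷2=18=r, 37→(37−1)÷2=18=r, 51→(51−1)÷2=25=y.

sorry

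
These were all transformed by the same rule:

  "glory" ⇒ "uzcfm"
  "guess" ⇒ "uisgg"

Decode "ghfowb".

strain

Compare letters: g→u is +14, l→z is +14, o→c is +14 — a constant shift. It's a constant shift of +14 (ROT14).
Undoing it on ghfowb: g−14=s, h−14=t, f−14=r, o−14=a, w−14=i, b−14=n.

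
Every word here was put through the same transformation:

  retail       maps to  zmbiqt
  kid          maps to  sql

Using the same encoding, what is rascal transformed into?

ziakit

Compare letters: r→z is +8, e→m is +8, t→b is +8 — a constant shift. This is a Caesar cipher with shift 8.
Applying it to rascal: r+8=z, a+8=i, s+8=a, c+8=k, a+8=i, l+8=t.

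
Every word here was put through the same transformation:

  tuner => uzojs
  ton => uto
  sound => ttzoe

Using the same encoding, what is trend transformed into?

usjoe

Two shifts are in play — +5 for a/e/i/o/u, +1 for every other letter.
Applying it to trend: t(cons)+1=u, r(cons)+1=s, e(vowel)+5=j, n(cons)+1=o, d(cons)+1=e.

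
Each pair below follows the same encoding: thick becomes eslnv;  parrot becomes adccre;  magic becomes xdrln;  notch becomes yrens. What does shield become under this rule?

The shift depends on letter class: consonant t→e is +11, but vowel i→l is +3. The rule splits by letter class: vowels +3, consonants +11.
For shield: s(cons)+11=d, h(cons)+11=s, i(vowel)+3=l, e(vowel)+3=h, l(cons)+11=w, d(cons)+11=o.

dslhwo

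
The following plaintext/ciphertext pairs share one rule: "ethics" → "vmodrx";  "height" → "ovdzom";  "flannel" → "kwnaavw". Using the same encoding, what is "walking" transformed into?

fnwhdaz

e(4)→v(21) and t(19)→m(12) fit y≡15x+13 (mod 26); the inverse of 15 mod 26 is 7. This is an affine cipher: with a=0,…,z=25, each position x becomes (15x+13) mod 26.
Applying it to walking: w(22)→15·22+13≡5=f; a(0)→15·0+13≡13=n; l(11)→15·11+13≡22=w; k(10)→15·10+13≡7=h; i(8)→15·8+13≡3=d; n(13)→15·13+13≡0=a; g(6)→15·6+13≡25=z (all mod 26).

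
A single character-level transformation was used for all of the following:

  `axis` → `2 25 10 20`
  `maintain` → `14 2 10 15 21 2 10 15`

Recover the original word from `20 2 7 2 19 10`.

safari

a is letter #1 and maps to 2: an offset of 1. The number is (letter's place in the alphabet, a=1) + 1.
Decoding 20 2 7 2 19 10: 20→(20−1)÷1=19=s, 2→(2−1)÷1=1=a, 7→(7−1)÷1=6=f, 2→(2−1)÷1=1=a, 19→(19−1)÷1=18=r, 10→(10−1)÷1=9=i.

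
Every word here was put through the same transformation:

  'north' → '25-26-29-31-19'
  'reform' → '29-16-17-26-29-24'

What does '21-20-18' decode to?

n is letter #14 and maps to 25: an offset of 11. Letters become their 1-based position plus 11 (so a→12, b→13, …).
Undoing it on 21-20-18: 21→(21−11)÷1=10=j, 20→(20−11)÷1=9=i, 18→(18−11)÷1=7=g.

jig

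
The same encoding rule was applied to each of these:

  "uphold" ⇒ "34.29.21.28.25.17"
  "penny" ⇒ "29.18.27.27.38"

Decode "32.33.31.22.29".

strip

u is letter #21 and maps to 34: an offset of 13. Each letter is replaced by its alphabet position (a=1..z=26) + 13.
Reversing it on 32.33.31.22.29: 32→(32−13)÷1=19=s, 33→(33−13)÷1=20=t, 31→(31−13)÷1=18=r, 22→(22−13)÷1=9=i, 29→(29−13)÷1=16=p.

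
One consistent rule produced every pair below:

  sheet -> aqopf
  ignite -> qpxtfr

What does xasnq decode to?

In sheet: s→a is +8, h→q is +9, e→o is +10, e→p is +11 — the shift increases by 1 each position. Letter i (0-indexed) is shifted by i+8, so successive shifts are 8, 9, 10, ….
Reversing it on xasnq: x−8=p, a−9=r, s−10=i, n−11=c, q−12=e.

price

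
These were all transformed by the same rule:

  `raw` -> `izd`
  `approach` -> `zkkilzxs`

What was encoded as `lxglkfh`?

octopus

Each pair mirrors across the alphabet (r↔i, a↔z, w↔d): positions sum to 25. This is the alphabet-reversal cipher (Atbash): a becomes z, b becomes y, etc.
Undoing it on lxglkfh: l↔o, x↔c, g↔t, l↔o, k↔p, f↔u, h↔s.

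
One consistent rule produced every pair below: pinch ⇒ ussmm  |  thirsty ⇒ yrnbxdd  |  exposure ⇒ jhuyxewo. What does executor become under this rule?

jhjmzdtb

Shifts by position in pinch: pos 0: p→u (+5), pos 1: i→s (+10), pos 2: n→s (+5), pos 3: c→m (+10) — repeating every 2. It's a Vigenère-style cipher with numeric key [5,10]: position i shifts by key[i mod 2].
On executor: e+5=j, x+10=h, e+5=j, c+10=m, u+5=z, t+10=d, o+5=t, r+10=b.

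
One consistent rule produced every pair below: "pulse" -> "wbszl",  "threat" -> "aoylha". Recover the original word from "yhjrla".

racket

Compare letters: p→w is +7, u→b is +7, l→s is +7 — a constant shift. Each letter is shifted forward by 7 in the alphabet (a Caesar shift of +7).
Decoding yhjrla: y−7=r, h−7=a, j−7=c, r−7=k, l−7=e, a−7=t.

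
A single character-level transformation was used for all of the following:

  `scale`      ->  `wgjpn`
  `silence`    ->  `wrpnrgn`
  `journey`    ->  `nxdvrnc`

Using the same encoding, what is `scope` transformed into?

Two shifts are in play — +9 for a/e/i/o/u, +4 for every other letter.
Applying it to scope: s(cons)+4=w, c(cons)+4=g, o(vowel)+9=x, p(cons)+4=t, e(vowel)+9=n.

wgxtn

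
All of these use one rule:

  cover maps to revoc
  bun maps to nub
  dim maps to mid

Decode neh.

It's just the letters in reverse order.
Undoing it on neh: then reverse → hen.

hen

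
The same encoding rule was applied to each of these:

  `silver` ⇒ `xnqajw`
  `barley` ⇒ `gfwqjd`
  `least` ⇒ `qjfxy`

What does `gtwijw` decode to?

border

Compare letters: s→x is +5, i→n is +5, l→q is +5 — a constant shift. It's a constant shift of +5 (ROT5).
Reversing it on gtwijw: g−5=b, t−5=o, w−5=r, i−5=d, j−5=e, w−5=r.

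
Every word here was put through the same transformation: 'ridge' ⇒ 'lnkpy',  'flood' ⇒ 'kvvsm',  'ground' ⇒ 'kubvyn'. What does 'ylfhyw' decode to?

prayer

The output letters match the input read backwards, each shifted +7: ridge reversed is egdir. The word is reversed, then every letter is shifted forward by 7.
Undoing it on ylfhyw: shift back: y−7=r, l−7=e, f−7=y, h−7=a, y−7=r, w−7=p → reyarp; then reverse → prayer.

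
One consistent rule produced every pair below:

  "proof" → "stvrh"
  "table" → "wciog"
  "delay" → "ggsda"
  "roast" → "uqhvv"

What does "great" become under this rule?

It's a Vigenère-style cipher with numeric key [3,2,7]: position i shifts by key[i mod 3].
For great: g+3=j, r+2=t, e+7=l, a+3=d, t+2=v.

jtldv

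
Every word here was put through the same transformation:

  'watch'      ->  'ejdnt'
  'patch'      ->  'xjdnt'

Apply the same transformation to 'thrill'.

The shift increases by 1 at each position, starting from +8: 8, 9, 10, ….
For thrill: t+8=b, h+9=q, r+10=b, i+11=t, l+12=x, l+13=y.

bqbtxy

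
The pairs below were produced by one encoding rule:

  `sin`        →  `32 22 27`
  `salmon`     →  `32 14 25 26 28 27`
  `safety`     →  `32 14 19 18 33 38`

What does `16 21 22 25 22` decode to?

s is letter #19 and maps to 32: an offset of 13. The number is (letter's place in the alphabet, a=1) + 13.
Reversing it on 16 21 22 25 22: 16→(16−13)÷1=3=c, 21→(21−13)÷1=8=h, 22→(22−13)÷1=9=i, 25→(25−13)÷1=12=l, 22→(22−13)÷1=9=i.

chili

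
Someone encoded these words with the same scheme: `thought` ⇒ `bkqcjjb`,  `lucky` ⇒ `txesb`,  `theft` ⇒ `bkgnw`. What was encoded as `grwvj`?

young

The shifts repeat in a cycle of length 3: positions 0,1,… shift by +8, +3, +2, then the pattern repeats.
Undoing it on grwvj: g−8=y, r−3=o, w−2=u, v−8=n, j−3=g.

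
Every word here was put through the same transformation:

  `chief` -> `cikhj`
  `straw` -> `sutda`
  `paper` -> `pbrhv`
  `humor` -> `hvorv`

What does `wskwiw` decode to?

In chief: c→c is +0, h→i is +1, i→k is +2, e→h is +3 — the shift increases by 1 each position. The shift increases by 1 at each position, starting from +0: 0, 1, 2, ….
Undoing it on wskwiw: w−0=w, s−1=r, k−2=i, w−3=t, i−4=e, w−5=r.

writer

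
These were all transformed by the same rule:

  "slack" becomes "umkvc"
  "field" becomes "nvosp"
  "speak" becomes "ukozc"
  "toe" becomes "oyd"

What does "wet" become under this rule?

dog

The word is reversed, then every letter is shifted forward by 10.
For wet: reverse → tew; then shift: t+10=d, e+10=o, w+10=g.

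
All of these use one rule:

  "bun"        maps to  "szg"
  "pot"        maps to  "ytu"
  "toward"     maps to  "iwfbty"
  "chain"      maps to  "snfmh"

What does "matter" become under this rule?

The output letters match the input read backwards, each shifted +5: bun reversed is nub. Read the word backwards and shift each letter +5.
On matter: reverse → rettam; then shift: r+5=w, e+5=j, t+5=y, t+5=y, a+5=f, m+5=r.

wjyyfr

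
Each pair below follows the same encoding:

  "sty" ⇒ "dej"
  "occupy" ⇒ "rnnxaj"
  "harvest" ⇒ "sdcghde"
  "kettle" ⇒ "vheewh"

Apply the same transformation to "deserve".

The shift depends on letter class: consonant s→d is +11, but vowel o→r is +3. Two shifts are in play — +3 for a/e/i/o/u, +11 for every other letter.
For deserve: d(cons)+11=o, e(vowel)+3=h, s(cons)+11=d, e(vowel)+3=h, r(cons)+11=c, v(cons)+11=g, e(vowel)+3=h.

ohdhcgh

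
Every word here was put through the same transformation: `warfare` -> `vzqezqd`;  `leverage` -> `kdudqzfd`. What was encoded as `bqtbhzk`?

This is a Caesar cipher with shift 25.
Reversing it on bqtbhzk: b−25=c, q−25=r, t−25=u, b−25=c, h−25=i, z−25=a, k−25=l.

crucial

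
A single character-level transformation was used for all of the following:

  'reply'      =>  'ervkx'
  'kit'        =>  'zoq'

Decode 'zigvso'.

The output letters match the input read backwards, each shifted +6: reply reversed is ylper. Two steps: reverse the string, then apply a Caesar shift of +6.
Decoding zigvso: shift back: z−6=t, i−6=c, g−6=a, v−6=p, s−6=m, o−6=i → tcapmi; then reverse → impact.

impact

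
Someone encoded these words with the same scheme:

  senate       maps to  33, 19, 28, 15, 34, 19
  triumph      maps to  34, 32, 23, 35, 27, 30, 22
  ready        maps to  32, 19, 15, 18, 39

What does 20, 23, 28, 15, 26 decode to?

s is letter #19 and maps to 33: an offset of 14. Letters become their 1-based position plus 14 (so a→15, b→16, …).
Undoing it on 20, 23, 28, 15, 26: 20→(20−14)÷1=6=f, 23→(23−14)÷1=9=i, 28→(28−14)÷1=14=n, 15→(15−14)÷1=1=a, 26→(26−14)÷1=12=l.

final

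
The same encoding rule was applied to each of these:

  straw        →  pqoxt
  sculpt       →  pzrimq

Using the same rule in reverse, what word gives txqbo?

Compare letters: s→p is +23, t→q is +23, r→o is +23 — a constant shift. It's a constant shift of +23 (ROT23).
Reversing it on txqbo: t−23=w, x−23=a, q−23=t, b−23=e, o−23=r.

water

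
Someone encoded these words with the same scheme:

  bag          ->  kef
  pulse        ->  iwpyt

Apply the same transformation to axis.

The output letters match the input read backwards, each shifted +4: bag reversed is gab. Read the word backwards and shift each letter +4.
For axis: reverse → sixa; then shift: s+4=w, i+4=m, x+4=b, a+4=e.

wmbe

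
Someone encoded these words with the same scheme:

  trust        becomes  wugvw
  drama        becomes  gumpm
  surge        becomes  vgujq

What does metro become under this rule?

pqwua

The shift depends on letter class: consonant t→w is +3, but vowel u→g is +12. Two shifts are in play — +12 for a/e/i/o/u, +3 for every other letter.
Applying it to metro: m(cons)+3=p, e(vowel)+12=q, t(cons)+3=w, r(cons)+3=u, o(vowel)+12=a.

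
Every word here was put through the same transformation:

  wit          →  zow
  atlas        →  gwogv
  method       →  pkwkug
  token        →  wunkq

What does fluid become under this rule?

ioaog

The shift depends on letter class: consonant w→z is +3, but vowel i→o is +6. Two shifts are in play — +6 for a/e/i/o/u, +3 for every other letter.
On fluid: f(cons)+3=i, l(cons)+3=o, u(vowel)+6=a, i(vowel)+6=o, d(cons)+3=g.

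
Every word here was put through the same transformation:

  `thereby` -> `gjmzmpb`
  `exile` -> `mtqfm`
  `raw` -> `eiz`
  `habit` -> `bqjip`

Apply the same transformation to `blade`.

The output letters match the input read backwards, each shifted +8: thereby reversed is ybereht. Two steps: reverse the string, then apply a Caesar shift of +8.
For blade: reverse → edalb; then shift: e+8=m, d+8=l, a+8=i, l+8=t, b+8=j.

mlitj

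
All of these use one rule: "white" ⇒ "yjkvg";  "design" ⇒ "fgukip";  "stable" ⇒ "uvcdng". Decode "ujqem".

Compare letters: w→y is +2, h→j is +2, i→k is +2 — a constant shift. This is a Caesar cipher with shift 2.
Decoding ujqem: u−2=s, j−2=h, q−2=o, e−2=c, m−2=k.

shock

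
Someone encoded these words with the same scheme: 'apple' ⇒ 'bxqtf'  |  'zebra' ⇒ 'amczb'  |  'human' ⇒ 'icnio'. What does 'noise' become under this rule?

owjaf

A repeating key of period 2 is used — shifts +1, +8 over and over.
For noise: n+1=o, o+8=w, i+1=j, s+8=a, e+1=f.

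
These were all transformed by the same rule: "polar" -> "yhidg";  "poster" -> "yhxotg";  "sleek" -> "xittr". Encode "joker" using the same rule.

p(15)→y(24) and o(14)→h(7) fit y≡17x+3 (mod 26); the inverse of 17 mod 26 is 23. Treating letters as 0–25, the rule is x ↦ 17x + 3 (mod 26).
For joker: j(9)→17·9+3≡0=a; o(14)→17·14+3≡7=h; k(10)→17·10+3≡17=r; e(4)→17·4+3≡19=t; r(17)→17·17+3≡6=g (all mod 26).

ahrtg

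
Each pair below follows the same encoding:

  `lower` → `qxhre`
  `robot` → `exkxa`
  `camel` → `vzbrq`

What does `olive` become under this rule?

xqjwr

Treating letters as 0–25, the rule is x ↦ 11x + 25 (mod 26).
For olive: o(14)→11·14+25≡23=x; l(11)→11·11+25≡16=q; i(8)→11·8+25≡9=j; v(21)→11·21+25≡22=w; e(4)→11·4+25≡17=r (all mod 26).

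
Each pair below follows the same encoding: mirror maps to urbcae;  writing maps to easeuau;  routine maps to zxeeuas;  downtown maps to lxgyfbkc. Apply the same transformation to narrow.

In mirror: m→u is +8, i→r is +9, r→b is +10, r→c is +11 — the shift increases by 1 each position. The shift increases by 1 at each position, starting from +8: 8, 9, 10, ….
For narrow: n+8=v, a+9=j, r+10=b, r+11=c, o+12=a, w+13=j.

vjbcaj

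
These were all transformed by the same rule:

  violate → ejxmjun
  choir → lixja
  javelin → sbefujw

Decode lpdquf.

couple

Shifts by position in violate: pos 0: v→e (+9), pos 1: i→j (+1), pos 2: o→x (+9), pos 3: l→m (+1) — repeating every 2. A repeating key of period 2 is used — shifts +9, +1 over and over.
Decoding lpdquf: l−9=c, p−1=o, d−9=u, q−1=p, u−9=l, f−1=e.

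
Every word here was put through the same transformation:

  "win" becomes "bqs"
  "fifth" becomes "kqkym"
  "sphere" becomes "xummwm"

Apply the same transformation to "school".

The shift depends on letter class: consonant w→b is +5, but vowel i→q is +8. Vowels shift forward by 8 and consonants shift forward by 5.
For school: s(cons)+5=x, c(cons)+5=h, h(cons)+5=m, o(vowel)+8=w, o(vowel)+8=w, l(cons)+5=q.

xhmwwq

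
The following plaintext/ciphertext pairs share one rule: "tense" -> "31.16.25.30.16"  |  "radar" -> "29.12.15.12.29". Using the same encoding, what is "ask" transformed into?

12.30.22

t is letter #20 and maps to 31: an offset of 11. Letters become their 1-based position plus 11 (so a→12, b→13, …).
On ask: a=1→12, s=19→30, k=11→22.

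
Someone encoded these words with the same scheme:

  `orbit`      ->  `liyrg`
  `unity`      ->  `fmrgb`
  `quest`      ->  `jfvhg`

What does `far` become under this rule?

Each pair mirrors across the alphabet (o↔l, r↔i, b↔y): positions sum to 25. This is the alphabet-reversal cipher (Atbash): a becomes z, b becomes y, etc.
For far: f↔u, a↔z, r↔i.

uzi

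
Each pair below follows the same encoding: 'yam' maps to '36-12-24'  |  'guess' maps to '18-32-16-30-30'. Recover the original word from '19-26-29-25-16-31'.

hornet

y is letter #25 and maps to 36: an offset of 11. Letters become their 1-based position plus 11 (so a→12, b→13, …).
Undoing it on 19-26-29-25-16-31: 19→(19−11)÷1=8=h, 26→(26−11)÷1=15=o, 29→(29−11)÷1=18=r, 25→(25−11)÷1=14=n, 16→(16−11)÷1=5=e, 31→(31−11)÷1=20=t.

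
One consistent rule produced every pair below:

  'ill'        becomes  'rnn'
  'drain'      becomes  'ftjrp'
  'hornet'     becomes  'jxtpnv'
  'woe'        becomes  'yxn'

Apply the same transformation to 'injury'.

rpldta

The shift depends on letter class: consonant l→n is +2, but vowel i→r is +9. Two shifts are in play — +9 for a/e/i/o/u, +2 for every other letter.
For injury: i(vowel)+9=r, n(cons)+2=p, j(cons)+2=l, u(vowel)+9=d, r(cons)+2=t, y(cons)+2=a.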